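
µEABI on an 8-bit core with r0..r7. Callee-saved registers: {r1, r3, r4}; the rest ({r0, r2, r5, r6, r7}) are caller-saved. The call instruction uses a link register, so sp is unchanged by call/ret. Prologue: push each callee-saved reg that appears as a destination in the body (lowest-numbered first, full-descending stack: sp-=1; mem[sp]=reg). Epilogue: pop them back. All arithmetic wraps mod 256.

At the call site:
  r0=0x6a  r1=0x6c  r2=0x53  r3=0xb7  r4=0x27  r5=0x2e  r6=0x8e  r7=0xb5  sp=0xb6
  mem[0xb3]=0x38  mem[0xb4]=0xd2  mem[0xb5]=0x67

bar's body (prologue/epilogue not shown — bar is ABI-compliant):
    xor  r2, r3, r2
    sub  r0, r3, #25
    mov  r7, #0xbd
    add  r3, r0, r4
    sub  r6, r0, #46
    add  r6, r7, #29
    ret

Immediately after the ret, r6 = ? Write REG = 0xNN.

REG = 0xda

prologue: push r3 → mem[0xb5]=0xb7, sp=0xb5
body[0] xor  r2, r3, r2 → r2=0xe4
body[1] sub  r0, r3, #25 → r0=0x9e
body[2] mov  r7, #0xbd → r7=0xbd
body[3] add  r3, r0, r4 → r3=0xc5
body[4] sub  r6, r0, #46 → r6=0x70
body[5] add  r6, r7, #29 → r6=0xda
epilogue: pop r3=0xb7, sp=0xb6
r6 is caller-saved → body value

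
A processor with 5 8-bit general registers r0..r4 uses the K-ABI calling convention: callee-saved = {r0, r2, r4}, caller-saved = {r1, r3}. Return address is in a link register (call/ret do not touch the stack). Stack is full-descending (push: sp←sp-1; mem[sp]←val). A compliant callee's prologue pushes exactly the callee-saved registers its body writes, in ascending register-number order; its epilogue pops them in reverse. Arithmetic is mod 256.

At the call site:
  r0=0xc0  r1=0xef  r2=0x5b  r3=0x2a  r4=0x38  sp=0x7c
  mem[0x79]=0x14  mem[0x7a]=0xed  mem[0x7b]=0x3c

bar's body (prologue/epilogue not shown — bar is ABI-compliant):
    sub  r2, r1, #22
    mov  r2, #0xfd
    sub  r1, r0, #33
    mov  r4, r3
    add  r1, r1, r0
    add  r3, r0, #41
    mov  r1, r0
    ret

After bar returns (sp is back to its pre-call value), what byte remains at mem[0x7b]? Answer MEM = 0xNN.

MEM = 0x5b

prologue: push r2 -> mem[0x7b]=0x5b, sp=0x7b
prologue: push r4 -> mem[0x7a]=0x38, sp=0x7a
body[0] sub  r2, r1, #22 -> r2=0xd9
body[1] mov  r2, #0xfd -> r2=0xfd
body[2] sub  r1, r0, #33 -> r1=0x9f
body[3] mov  r4, r3 -> r4=0x2a
body[4] add  r1, r1, r0 -> r1=0x5f
body[5] add  r3, r0, #41 -> r3=0xe9
body[6] mov  r1, r0 -> r1=0xc0
epilogue: pop r4=0x38, sp=0x7b
epilogue: pop r2=0x5b, sp=0x7c
prologue pushed ['r2', 'r4'] at ['0x7b', '0x7a']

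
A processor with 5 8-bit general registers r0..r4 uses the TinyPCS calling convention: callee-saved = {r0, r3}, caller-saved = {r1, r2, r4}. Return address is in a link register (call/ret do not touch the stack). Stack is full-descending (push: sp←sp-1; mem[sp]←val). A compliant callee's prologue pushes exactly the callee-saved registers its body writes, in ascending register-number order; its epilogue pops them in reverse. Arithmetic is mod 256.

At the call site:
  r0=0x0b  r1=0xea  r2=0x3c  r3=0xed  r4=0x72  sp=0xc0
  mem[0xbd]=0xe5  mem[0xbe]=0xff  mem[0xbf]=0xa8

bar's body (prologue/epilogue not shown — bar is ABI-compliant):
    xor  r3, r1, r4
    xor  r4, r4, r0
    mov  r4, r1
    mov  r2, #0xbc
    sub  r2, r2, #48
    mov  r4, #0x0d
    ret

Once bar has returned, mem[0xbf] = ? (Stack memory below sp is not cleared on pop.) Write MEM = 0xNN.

MEM = 0xed

prologue: push r3 -> mem[0xbf]=0xed, sp=0xbf
body[0] xor  r3, r1, r4 -> r3=0x98
body[1] xor  r4, r4, r0 -> r4=0x79
body[2] mov  r4, r1 -> r4=0xea
body[3] mov  r2, #0xbc -> r2=0xbc
body[4] sub  r2, r2, #48 -> r2=0x8c
body[5] mov  r4, #0x0d -> r4=0x0d
epilogue: pop r3=0xed, sp=0xc0
prologue pushed ['r3'] at ['0xbf']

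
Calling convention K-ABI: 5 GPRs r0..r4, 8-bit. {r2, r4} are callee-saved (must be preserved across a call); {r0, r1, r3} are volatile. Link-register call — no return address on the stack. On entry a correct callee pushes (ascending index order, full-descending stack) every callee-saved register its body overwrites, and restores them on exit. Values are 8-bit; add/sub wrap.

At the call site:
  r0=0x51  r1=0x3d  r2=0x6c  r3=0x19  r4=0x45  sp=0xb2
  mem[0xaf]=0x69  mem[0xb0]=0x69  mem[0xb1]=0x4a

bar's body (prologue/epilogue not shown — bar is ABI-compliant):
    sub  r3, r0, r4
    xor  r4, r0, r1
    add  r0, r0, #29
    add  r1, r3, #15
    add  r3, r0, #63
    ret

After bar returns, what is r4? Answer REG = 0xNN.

REG = 0x45

prologue: push r4 -> mem[0xb1]=0x45, sp=0xb1
body[0] sub  r3, r0, r4 -> r3=0x0c
body[1] xor  r4, r0, r1 -> r4=0x6c
body[2] add  r0, r0, #29 -> r0=0x6e
body[3] add  r1, r3, #15 -> r1=0x1b
body[4] add  r3, r0, #63 -> r3=0xad
epilogue: pop r4=0x45, sp=0xb2
r4 is callee-saved -> restored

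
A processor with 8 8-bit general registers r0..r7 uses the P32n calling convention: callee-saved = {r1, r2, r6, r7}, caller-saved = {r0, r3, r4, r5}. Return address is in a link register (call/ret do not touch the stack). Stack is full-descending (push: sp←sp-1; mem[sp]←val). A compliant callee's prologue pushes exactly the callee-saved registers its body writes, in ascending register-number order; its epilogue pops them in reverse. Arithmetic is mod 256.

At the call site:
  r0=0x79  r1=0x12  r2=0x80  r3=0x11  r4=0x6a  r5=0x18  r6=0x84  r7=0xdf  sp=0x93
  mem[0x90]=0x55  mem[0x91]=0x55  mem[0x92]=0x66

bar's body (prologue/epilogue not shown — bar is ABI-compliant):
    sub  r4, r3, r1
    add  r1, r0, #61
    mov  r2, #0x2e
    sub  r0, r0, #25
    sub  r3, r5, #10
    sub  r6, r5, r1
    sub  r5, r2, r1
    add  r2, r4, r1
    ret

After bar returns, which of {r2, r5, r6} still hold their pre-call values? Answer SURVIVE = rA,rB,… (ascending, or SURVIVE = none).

prologue: push r1 -> mem[0x92]=0x12, sp=0x92
prologue: push r2 -> mem[0x91]=0x80, sp=0x91
prologue: push r6 -> mem[0x90]=0x84, sp=0x90
body[0] sub  r4, r3, r1 -> r4=0xff
body[1] add  r1, r0, #61 -> r1=0xb6
body[2] mov  r2, #0x2e -> r2=0x2e
body[3] sub  r0, r0, #25 -> r0=0x60
body[4] sub  r3, r5, #10 -> r3=0x0e
body[5] sub  r6, r5, r1 -> r6=0x62
body[6] sub  r5, r2, r1 -> r5=0x78
body[7] add  r2, r4, r1 -> r2=0xb5
epilogue: pop r6=0x84, sp=0x91
epilogue: pop r2=0x80, sp=0x92
epilogue: pop r1=0x12, sp=0x93
r2: callee-saved, written=True
r5: caller-saved, written=True
r6: callee-saved, written=True

SURVIVE = r2,r6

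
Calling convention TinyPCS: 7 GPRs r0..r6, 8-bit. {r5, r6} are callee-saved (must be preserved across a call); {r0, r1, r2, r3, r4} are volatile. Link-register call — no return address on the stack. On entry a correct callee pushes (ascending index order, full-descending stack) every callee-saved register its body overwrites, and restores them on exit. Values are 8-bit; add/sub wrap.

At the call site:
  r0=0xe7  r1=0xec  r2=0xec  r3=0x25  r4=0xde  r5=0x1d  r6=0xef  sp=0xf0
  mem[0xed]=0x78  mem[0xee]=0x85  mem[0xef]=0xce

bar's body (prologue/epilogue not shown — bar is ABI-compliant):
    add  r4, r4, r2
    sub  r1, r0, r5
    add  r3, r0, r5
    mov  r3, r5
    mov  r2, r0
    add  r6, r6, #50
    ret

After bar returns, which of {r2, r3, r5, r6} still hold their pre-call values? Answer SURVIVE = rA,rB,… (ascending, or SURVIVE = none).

prologue: push r6 → mem[0xef]=0xef, sp=0xef
body[0] add  r4, r4, r2 → r4=0xca
body[1] sub  r1, r0, r5 → r1=0xca
body[2] add  r3, r0, r5 → r3=0x04
body[3] mov  r3, r5 → r3=0x1d
body[4] mov  r2, r0 → r2=0xe7
body[5] add  r6, r6, #50 → r6=0x21
epilogue: pop r6=0xef, sp=0xf0
r2: caller-saved, written=True
r3: caller-saved, written=True
r5: callee-saved, written=False
r6: callee-saved, written=True

SURVIVE = r5,r6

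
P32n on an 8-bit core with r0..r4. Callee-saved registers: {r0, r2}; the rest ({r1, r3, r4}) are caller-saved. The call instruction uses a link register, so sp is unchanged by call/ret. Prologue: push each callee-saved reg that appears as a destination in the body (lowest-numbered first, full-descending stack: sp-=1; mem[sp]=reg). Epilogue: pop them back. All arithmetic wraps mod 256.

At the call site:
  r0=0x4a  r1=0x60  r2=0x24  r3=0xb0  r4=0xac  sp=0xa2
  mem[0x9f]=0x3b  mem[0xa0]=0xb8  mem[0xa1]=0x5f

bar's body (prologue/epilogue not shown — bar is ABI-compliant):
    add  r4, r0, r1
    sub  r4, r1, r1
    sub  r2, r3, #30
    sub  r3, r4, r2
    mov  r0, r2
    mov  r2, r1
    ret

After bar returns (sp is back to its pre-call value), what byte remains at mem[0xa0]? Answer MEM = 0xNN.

MEM = 0x24

prologue: push r0 -> mem[0xa1]=0x4a, sp=0xa1
prologue: push r2 -> mem[0xa0]=0x24, sp=0xa0
body[0] add  r4, r0, r1 -> r4=0xaa
body[1] sub  r4, r1, r1 -> r4=0x00
body[2] sub  r2, r3, #30 -> r2=0x92
body[3] sub  r3, r4, r2 -> r3=0x6e
body[4] mov  r0, r2 -> r0=0x92
body[5] mov  r2, r1 -> r2=0x60
epilogue: pop r2=0x24, sp=0xa1
epilogue: pop r0=0x4a, sp=0xa2
prologue pushed ['r0', 'r2'] at ['0xa1', '0xa0']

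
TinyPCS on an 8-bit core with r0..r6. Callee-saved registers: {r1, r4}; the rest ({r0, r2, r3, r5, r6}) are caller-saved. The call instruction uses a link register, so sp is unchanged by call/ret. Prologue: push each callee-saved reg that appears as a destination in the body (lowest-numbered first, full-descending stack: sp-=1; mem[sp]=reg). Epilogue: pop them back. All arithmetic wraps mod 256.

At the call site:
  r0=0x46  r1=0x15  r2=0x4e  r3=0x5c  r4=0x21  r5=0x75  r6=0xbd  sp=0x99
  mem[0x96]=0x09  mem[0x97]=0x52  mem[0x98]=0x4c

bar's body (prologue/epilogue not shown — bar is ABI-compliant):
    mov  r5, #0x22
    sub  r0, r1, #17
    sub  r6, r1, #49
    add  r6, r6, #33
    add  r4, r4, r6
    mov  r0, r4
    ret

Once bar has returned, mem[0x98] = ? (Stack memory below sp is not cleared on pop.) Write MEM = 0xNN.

MEM = 0x21

prologue: push r4 -> mem[0x98]=0x21, sp=0x98
body[0] mov  r5, #0x22 -> r5=0x22
body[1] sub  r0, r1, #17 -> r0=0x04
body[2] sub  r6, r1, #49 -> r6=0xe4
body[3] add  r6, r6, #33 -> r6=0x05
body[4] add  r4, r4, r6 -> r4=0x26
body[5] mov  r0, r4 -> r0=0x26
epilogue: pop r4=0x21, sp=0x99
prologue pushed ['r4'] at ['0x98']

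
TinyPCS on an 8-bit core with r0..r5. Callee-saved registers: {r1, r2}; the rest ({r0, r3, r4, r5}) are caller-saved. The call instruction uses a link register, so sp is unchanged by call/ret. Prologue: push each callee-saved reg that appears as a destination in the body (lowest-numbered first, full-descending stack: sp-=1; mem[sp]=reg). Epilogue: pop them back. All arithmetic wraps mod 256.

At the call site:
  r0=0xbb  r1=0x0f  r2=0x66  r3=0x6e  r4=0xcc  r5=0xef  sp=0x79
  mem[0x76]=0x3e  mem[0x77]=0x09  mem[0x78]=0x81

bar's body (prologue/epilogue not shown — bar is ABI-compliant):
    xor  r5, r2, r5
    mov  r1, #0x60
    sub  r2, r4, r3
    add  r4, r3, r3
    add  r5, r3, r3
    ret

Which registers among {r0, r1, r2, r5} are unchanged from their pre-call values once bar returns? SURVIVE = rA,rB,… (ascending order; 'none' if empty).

prologue: push r1 → mem[0x78]=0x0f, sp=0x78
prologue: push r2 → mem[0x77]=0x66, sp=0x77
body[0] xor  r5, r2, r5 → r5=0x89
body[1] mov  r1, #0x60 → r1=0x60
body[2] sub  r2, r4, r3 → r2=0x5e
body[3] add  r4, r3, r3 → r4=0xdc
body[4] add  r5, r3, r3 → r5=0xdc
epilogue: pop r2=0x66, sp=0x78
epilogue: pop r1=0x0f, sp=0x79
r0: caller-saved, written=False
r1: callee-saved, written=True
r2: callee-saved, written=True
r5: caller-saved, written=True

SURVIVE = r0,r1,r2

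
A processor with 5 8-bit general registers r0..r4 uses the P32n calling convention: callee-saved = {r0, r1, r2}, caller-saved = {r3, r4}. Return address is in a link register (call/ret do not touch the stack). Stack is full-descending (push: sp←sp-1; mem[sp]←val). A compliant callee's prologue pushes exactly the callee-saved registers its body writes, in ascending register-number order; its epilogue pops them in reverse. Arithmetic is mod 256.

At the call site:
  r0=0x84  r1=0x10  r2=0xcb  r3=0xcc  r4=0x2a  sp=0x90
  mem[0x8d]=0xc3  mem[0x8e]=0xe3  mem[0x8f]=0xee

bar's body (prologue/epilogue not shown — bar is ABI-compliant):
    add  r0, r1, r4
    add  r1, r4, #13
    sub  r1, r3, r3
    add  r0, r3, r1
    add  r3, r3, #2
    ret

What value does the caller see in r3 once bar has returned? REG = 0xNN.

prologue: push r0 -> mem[0x8f]=0x84, sp=0x8f
prologue: push r1 -> mem[0x8e]=0x10, sp=0x8e
body[0] add  r0, r1, r4 -> r0=0x3a
body[1] add  r1, r4, #13 -> r1=0x37
body[2] sub  r1, r3, r3 -> r1=0x00
body[3] add  r0, r3, r1 -> r0=0xcc
body[4] add  r3, r3, #2 -> r3=0xce
epilogue: pop r1=0x10, sp=0x8f
epilogue: pop r0=0x84, sp=0x90
r3 is caller-saved -> body value

REG = 0xce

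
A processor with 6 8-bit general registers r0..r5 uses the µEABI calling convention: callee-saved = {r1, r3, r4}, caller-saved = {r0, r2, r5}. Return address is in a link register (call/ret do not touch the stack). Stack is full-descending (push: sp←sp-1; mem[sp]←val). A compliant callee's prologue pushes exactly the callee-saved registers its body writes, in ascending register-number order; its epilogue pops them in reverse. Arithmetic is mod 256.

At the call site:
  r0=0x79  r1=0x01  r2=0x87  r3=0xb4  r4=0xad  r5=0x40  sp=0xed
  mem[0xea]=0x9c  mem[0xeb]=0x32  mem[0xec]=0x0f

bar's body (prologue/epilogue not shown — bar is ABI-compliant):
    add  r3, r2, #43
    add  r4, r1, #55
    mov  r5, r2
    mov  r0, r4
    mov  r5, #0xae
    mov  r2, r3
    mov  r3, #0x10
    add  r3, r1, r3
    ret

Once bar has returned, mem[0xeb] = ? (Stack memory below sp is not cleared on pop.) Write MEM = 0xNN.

MEM = 0xad

prologue: push r3 → mem[0xec]=0xb4, sp=0xec
prologue: push r4 → mem[0xeb]=0xad, sp=0xeb
body[0] add  r3, r2, #43 → r3=0xb2
body[1] add  r4, r1, #55 → r4=0x38
body[2] mov  r5, r2 → r5=0x87
body[3] mov  r0, r4 → r0=0x38
body[4] mov  r5, #0xae → r5=0xae
body[5] mov  r2, r3 → r2=0xb2
body[6] mov  r3, #0x10 → r3=0x10
body[7] add  r3, r1, r3 → r3=0x11
epilogue: pop r4=0xad, sp=0xec
epilogue: pop r3=0xb4, sp=0xed
prologue pushed ['r3', 'r4'] at ['0xec', '0xeb']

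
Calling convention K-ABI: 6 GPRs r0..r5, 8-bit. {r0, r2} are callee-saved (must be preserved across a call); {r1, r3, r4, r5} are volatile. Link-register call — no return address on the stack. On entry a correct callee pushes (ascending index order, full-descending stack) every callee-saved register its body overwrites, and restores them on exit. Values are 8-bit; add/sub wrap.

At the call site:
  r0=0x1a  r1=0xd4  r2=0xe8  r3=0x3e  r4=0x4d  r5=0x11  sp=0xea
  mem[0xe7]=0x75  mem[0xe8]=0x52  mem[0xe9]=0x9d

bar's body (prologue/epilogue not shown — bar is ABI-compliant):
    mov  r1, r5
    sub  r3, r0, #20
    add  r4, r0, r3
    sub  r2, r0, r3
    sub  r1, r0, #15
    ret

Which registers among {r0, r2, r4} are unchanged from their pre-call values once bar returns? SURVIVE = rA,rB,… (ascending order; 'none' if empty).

SURVIVE = r0,r2

prologue: push r2 -> mem[0xe9]=0xe8, sp=0xe9
body[0] mov  r1, r5 -> r1=0x11
body[1] sub  r3, r0, #20 -> r3=0x06
body[2] add  r4, r0, r3 -> r4=0x20
body[3] sub  r2, r0, r3 -> r2=0x14
body[4] sub  r1, r0, #15 -> r1=0x0b
epilogue: pop r2=0xe8, sp=0xea
r0: callee-saved, written=False
r2: callee-saved, written=True
r4: caller-saved, written=True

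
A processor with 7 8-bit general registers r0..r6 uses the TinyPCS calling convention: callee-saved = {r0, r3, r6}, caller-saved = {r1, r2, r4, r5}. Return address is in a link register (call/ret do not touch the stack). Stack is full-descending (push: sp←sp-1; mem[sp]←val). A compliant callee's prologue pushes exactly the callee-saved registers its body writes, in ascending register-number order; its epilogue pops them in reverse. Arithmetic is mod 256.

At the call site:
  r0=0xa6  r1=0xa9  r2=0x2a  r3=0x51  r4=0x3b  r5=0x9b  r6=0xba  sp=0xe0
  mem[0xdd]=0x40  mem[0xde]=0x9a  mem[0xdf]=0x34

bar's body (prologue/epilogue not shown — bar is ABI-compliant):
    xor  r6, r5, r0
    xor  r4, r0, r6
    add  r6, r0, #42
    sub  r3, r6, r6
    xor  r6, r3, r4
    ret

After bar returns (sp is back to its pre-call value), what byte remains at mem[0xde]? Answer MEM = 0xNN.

MEM = 0xba

prologue: push r3 → mem[0xdf]=0x51, sp=0xdf
prologue: push r6 → mem[0xde]=0xba, sp=0xde
body[0] xor  r6, r5, r0 → r6=0x3d
body[1] xor  r4, r0, r6 → r4=0x9b
body[2] add  r6, r0, #42 → r6=0xd0
body[3] sub  r3, r6, r6 → r3=0x00
body[4] xor  r6, r3, r4 → r6=0x9b
epilogue: pop r6=0xba, sp=0xdf
epilogue: pop r3=0x51, sp=0xe0
prologue pushed ['r3', 'r6'] at ['0xdf', '0xde']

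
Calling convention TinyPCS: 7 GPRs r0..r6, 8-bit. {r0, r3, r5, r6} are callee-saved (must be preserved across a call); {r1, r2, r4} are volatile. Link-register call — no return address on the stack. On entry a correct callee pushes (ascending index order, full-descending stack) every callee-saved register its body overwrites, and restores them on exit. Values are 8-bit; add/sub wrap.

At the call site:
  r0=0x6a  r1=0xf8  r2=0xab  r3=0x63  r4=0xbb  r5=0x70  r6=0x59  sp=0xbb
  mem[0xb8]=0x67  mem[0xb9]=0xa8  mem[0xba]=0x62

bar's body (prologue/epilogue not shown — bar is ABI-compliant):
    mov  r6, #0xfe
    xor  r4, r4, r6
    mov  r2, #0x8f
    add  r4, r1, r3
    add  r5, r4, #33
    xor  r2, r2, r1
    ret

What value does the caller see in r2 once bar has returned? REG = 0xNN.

REG = 0x77

prologue: push r5 -> mem[0xba]=0x70, sp=0xba
prologue: push r6 -> mem[0xb9]=0x59, sp=0xb9
body[0] mov  r6, #0xfe -> r6=0xfe
body[1] xor  r4, r4, r6 -> r4=0x45
body[2] mov  r2, #0x8f -> r2=0x8f
body[3] add  r4, r1, r3 -> r4=0x5b
body[4] add  r5, r4, #33 -> r5=0x7c
body[5] xor  r2, r2, r1 -> r2=0x77
epilogue: pop r6=0x59, sp=0xba
epilogue: pop r5=0x70, sp=0xbb
r2 is caller-saved -> body value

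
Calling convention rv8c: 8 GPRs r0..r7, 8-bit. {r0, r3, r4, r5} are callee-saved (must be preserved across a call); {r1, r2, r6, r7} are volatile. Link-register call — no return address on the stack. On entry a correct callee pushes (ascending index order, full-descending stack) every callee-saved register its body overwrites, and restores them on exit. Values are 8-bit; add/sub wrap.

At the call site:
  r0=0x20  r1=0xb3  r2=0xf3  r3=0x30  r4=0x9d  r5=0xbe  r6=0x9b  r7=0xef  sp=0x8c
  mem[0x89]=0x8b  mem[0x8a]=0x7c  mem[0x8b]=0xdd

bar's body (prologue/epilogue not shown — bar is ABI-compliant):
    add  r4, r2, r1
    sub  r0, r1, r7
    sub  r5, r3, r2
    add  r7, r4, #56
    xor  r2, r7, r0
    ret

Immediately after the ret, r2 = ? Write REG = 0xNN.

prologue: push r0 -> mem[0x8b]=0x20, sp=0x8b
prologue: push r4 -> mem[0x8a]=0x9d, sp=0x8a
prologue: push r5 -> mem[0x89]=0xbe, sp=0x89
body[0] add  r4, r2, r1 -> r4=0xa6
body[1] sub  r0, r1, r7 -> r0=0xc4
body[2] sub  r5, r3, r2 -> r5=0x3d
body[3] add  r7, r4, #56 -> r7=0xde
body[4] xor  r2, r7, r0 -> r2=0x1a
epilogue: pop r5=0xbe, sp=0x8a
epilogue: pop r4=0x9d, sp=0x8b
epilogue: pop r0=0x20, sp=0x8c
r2 is caller-saved -> body value

REG = 0x1a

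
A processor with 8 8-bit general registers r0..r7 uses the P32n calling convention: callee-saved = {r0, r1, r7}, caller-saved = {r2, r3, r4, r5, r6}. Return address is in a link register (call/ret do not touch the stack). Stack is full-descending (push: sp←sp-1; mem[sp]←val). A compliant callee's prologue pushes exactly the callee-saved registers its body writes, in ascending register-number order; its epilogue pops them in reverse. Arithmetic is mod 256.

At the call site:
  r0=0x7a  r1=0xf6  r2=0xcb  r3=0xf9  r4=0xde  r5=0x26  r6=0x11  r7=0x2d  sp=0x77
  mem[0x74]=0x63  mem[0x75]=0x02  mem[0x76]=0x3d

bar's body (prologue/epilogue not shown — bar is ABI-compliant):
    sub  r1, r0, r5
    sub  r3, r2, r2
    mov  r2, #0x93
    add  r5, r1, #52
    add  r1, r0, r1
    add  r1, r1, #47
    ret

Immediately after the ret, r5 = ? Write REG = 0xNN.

prologue: push r1 -> mem[0x76]=0xf6, sp=0x76
body[0] sub  r1, r0, r5 -> r1=0x54
body[1] sub  r3, r2, r2 -> r3=0x00
body[2] mov  r2, #0x93 -> r2=0x93
body[3] add  r5, r1, #52 -> r5=0x88
body[4] add  r1, r0, r1 -> r1=0xce
body[5] add  r1, r1, #47 -> r1=0xfd
epilogue: pop r1=0xf6, sp=0x77
r5 is caller-saved -> body value

REG = 0x88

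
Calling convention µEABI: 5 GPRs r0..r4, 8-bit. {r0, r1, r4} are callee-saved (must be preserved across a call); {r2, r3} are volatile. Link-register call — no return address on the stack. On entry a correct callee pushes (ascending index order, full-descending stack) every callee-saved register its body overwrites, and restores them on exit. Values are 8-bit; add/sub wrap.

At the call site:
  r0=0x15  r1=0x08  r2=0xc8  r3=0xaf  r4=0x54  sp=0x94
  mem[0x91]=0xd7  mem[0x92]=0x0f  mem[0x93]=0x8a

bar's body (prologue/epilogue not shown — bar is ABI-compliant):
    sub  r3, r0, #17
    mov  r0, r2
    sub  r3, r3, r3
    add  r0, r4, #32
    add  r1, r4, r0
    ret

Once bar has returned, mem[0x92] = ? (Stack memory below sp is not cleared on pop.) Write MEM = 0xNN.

MEM = 0x08

prologue: push r0 → mem[0x93]=0x15, sp=0x93
prologue: push r1 → mem[0x92]=0x08, sp=0x92
body[0] sub  r3, r0, #17 → r3=0x04
body[1] mov  r0, r2 → r0=0xc8
body[2] sub  r3, r3, r3 → r3=0x00
body[3] add  r0, r4, #32 → r0=0x74
body[4] add  r1, r4, r0 → r1=0xc8
epilogue: pop r1=0x08, sp=0x93
epilogue: pop r0=0x15, sp=0x94
prologue pushed ['r0', 'r1'] at ['0x93', '0x92']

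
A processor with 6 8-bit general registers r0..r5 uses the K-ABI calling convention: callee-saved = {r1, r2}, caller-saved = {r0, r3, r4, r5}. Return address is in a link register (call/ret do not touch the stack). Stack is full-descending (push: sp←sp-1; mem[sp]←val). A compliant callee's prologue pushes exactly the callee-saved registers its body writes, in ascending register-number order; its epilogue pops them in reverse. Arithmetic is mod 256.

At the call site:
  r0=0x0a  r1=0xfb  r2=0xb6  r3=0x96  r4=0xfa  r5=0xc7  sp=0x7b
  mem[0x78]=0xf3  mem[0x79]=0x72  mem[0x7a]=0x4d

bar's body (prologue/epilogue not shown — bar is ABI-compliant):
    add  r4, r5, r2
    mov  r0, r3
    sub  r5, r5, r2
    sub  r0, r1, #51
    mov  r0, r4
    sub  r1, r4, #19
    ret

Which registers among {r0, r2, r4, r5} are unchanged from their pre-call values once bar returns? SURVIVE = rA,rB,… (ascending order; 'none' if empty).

SURVIVE = r2

prologue: push r1 -> mem[0x7a]=0xfb, sp=0x7a
body[0] add  r4, r5, r2 -> r4=0x7d
body[1] mov  r0, r3 -> r0=0x96
body[2] sub  r5, r5, r2 -> r5=0x11
body[3] sub  r0, r1, #51 -> r0=0xc8
body[4] mov  r0, r4 -> r0=0x7d
body[5] sub  r1, r4, #19 -> r1=0x6a
epilogue: pop r1=0xfb, sp=0x7b
r0: caller-saved, written=True
r2: callee-saved, written=False
r4: caller-saved, written=True
r5: caller-saved, written=True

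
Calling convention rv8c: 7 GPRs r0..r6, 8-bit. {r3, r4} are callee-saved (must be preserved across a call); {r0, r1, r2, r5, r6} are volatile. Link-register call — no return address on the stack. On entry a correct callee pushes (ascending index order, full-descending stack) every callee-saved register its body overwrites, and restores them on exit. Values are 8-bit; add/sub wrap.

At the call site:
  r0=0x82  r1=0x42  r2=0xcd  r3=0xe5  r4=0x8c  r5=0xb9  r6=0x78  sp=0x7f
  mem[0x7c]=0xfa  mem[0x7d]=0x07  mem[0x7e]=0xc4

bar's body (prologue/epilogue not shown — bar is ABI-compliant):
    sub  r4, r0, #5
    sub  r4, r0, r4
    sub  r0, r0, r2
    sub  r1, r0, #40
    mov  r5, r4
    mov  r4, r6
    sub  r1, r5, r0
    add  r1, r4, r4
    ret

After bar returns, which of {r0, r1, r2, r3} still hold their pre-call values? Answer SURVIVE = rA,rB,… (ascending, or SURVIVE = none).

SURVIVE = r2,r3

prologue: push r4 → mem[0x7e]=0x8c, sp=0x7e
body[0] sub  r4, r0, #5 → r4=0x7d
body[1] sub  r4, r0, r4 → r4=0x05
body[2] sub  r0, r0, r2 → r0=0xb5
body[3] sub  r1, r0, #40 → r1=0x8d
body[4] mov  r5, r4 → r5=0x05
body[5] mov  r4, r6 → r4=0x78
body[6] sub  r1, r5, r0 → r1=0x50
body[7] add  r1, r4, r4 → r1=0xf0
epilogue: pop r4=0x8c, sp=0x7f
r0: caller-saved, written=True
r1: caller-saved, written=True
r2: caller-saved, written=False
r3: callee-saved, written=False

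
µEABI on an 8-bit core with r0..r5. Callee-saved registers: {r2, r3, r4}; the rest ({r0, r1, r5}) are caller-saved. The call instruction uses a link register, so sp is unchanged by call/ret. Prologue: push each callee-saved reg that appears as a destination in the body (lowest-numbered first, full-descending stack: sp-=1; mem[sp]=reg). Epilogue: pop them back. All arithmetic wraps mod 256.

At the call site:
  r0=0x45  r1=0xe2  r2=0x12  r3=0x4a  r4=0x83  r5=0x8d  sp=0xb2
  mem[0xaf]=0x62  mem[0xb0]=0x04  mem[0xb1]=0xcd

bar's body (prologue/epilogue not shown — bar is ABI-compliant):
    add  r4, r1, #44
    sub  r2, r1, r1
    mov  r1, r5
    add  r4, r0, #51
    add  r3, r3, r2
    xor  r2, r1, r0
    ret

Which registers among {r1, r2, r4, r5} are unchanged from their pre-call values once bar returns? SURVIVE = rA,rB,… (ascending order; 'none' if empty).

SURVIVE = r2,r4,r5

prologue: push r2 → mem[0xb1]=0x12, sp=0xb1
prologue: push r3 → mem[0xb0]=0x4a, sp=0xb0
prologue: push r4 → mem[0xaf]=0x83, sp=0xaf
body[0] add  r4, r1, #44 → r4=0x0e
body[1] sub  r2, r1, r1 → r2=0x00
body[2] mov  r1, r5 → r1=0x8d
body[3] add  r4, r0, #51 → r4=0x78
body[4] add  r3, r3, r2 → r3=0x4a
body[5] xor  r2, r1, r0 → r2=0xc8
epilogue: pop r4=0x83, sp=0xb0
epilogue: pop r3=0x4a, sp=0xb1
epilogue: pop r2=0x12, sp=0xb2
r1: caller-saved, written=True
r2: callee-saved, written=True
r4: callee-saved, written=True
r5: caller-saved, written=False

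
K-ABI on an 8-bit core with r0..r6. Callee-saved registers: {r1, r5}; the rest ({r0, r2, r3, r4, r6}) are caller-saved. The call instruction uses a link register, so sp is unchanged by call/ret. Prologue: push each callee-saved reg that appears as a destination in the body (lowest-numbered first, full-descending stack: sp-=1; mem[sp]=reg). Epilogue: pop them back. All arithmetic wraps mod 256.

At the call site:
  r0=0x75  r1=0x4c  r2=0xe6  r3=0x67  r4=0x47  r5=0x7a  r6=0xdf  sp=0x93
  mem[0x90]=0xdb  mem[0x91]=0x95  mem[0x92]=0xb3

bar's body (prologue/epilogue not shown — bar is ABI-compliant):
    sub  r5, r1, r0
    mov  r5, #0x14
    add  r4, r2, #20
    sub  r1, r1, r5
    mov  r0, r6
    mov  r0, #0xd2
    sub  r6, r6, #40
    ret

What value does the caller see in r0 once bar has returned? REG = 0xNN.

REG = 0xd2

prologue: push r1 → mem[0x92]=0x4c, sp=0x92
prologue: push r5 → mem[0x91]=0x7a, sp=0x91
body[0] sub  r5, r1, r0 → r5=0xd7
body[1] mov  r5, #0x14 → r5=0x14
body[2] add  r4, r2, #20 → r4=0xfa
body[3] sub  r1, r1, r5 → r1=0x38
body[4] mov  r0, r6 → r0=0xdf
body[5] mov  r0, #0xd2 → r0=0xd2
body[6] sub  r6, r6, #40 → r6=0xb7
epilogue: pop r5=0x7a, sp=0x92
epilogue: pop r1=0x4c, sp=0x93
r0 is caller-saved → body value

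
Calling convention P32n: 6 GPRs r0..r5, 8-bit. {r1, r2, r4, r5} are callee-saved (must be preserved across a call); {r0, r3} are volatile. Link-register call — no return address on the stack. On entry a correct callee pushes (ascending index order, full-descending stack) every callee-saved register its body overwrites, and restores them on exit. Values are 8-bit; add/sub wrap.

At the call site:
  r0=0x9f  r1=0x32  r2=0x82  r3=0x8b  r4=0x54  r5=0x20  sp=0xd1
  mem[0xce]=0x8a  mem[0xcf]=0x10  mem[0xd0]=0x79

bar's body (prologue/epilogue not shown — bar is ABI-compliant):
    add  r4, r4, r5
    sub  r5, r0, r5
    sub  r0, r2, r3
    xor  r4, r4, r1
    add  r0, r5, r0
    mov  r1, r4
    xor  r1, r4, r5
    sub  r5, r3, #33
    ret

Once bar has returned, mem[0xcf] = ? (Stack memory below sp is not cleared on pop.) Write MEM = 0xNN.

prologue: push r1 -> mem[0xd0]=0x32, sp=0xd0
prologue: push r4 -> mem[0xcf]=0x54, sp=0xcf
prologue: push r5 -> mem[0xce]=0x20, sp=0xce
body[0] add  r4, r4, r5 -> r4=0x74
body[1] sub  r5, r0, r5 -> r5=0x7f
body[2] sub  r0, r2, r3 -> r0=0xf7
body[3] xor  r4, r4, r1 -> r4=0x46
body[4] add  r0, r5, r0 -> r0=0x76
body[5] mov  r1, r4 -> r1=0x46
body[6] xor  r1, r4, r5 -> r1=0x39
body[7] sub  r5, r3, #33 -> r5=0x6a
epilogue: pop r5=0x20, sp=0xcf
epilogue: pop r4=0x54, sp=0xd0
epilogue: pop r1=0x32, sp=0xd1
prologue pushed ['r1', 'r4', 'r5'] at ['0xd0', '0xcf', '0xce']

MEM = 0x54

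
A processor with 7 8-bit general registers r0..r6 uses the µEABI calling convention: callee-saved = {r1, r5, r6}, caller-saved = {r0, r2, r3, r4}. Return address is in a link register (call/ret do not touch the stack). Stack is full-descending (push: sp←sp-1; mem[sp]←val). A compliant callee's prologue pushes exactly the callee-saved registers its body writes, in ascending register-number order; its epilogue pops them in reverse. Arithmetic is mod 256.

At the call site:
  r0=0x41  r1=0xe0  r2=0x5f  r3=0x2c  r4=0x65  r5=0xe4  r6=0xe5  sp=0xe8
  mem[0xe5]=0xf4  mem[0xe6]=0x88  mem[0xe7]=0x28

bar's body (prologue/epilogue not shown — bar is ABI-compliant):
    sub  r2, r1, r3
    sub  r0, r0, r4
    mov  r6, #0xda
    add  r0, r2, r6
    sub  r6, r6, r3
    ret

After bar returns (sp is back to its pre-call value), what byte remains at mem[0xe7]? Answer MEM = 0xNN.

MEM = 0xe5

prologue: push r6 → mem[0xe7]=0xe5, sp=0xe7
body[0] sub  r2, r1, r3 → r2=0xb4
body[1] sub  r0, r0, r4 → r0=0xdc
body[2] mov  r6, #0xda → r6=0xda
body[3] add  r0, r2, r6 → r0=0x8e
body[4] sub  r6, r6, r3 → r6=0xae
epilogue: pop r6=0xe5, sp=0xe8
prologue pushed ['r6'] at ['0xe7']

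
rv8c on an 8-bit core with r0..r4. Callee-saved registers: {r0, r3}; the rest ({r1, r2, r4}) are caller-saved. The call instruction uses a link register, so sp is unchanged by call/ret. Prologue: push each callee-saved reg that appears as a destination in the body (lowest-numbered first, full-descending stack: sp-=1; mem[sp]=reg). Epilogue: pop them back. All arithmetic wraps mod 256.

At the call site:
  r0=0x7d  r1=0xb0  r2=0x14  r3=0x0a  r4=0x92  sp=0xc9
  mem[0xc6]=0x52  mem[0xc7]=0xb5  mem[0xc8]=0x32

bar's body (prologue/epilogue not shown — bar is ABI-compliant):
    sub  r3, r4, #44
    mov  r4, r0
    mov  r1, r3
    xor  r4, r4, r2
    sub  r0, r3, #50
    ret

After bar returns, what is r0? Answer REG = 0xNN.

prologue: push r0 → mem[0xc8]=0x7d, sp=0xc8
prologue: push r3 → mem[0xc7]=0x0a, sp=0xc7
body[0] sub  r3, r4, #44 → r3=0x66
body[1] mov  r4, r0 → r4=0x7d
body[2] mov  r1, r3 → r1=0x66
body[3] xor  r4, r4, r2 → r4=0x69
body[4] sub  r0, r3, #50 → r0=0x34
epilogue: pop r3=0x0a, sp=0xc8
epilogue: pop r0=0x7d, sp=0xc9
r0 is callee-saved → restored

REG = 0x7d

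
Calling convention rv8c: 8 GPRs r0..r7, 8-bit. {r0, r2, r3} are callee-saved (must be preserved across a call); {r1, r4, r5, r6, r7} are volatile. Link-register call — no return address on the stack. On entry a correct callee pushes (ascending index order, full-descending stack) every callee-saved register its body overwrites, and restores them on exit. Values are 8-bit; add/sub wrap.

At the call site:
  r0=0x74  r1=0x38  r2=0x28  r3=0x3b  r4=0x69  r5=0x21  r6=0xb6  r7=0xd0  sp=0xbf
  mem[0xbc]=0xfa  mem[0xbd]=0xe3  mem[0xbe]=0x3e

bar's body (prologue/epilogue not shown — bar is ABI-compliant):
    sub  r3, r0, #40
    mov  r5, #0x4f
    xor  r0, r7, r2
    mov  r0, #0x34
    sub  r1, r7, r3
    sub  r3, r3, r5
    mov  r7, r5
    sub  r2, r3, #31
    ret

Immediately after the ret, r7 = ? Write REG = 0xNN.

REG = 0x4f

prologue: push r0 -> mem[0xbe]=0x74, sp=0xbe
prologue: push r2 -> mem[0xbd]=0x28, sp=0xbd
prologue: push r3 -> mem[0xbc]=0x3b, sp=0xbc
body[0] sub  r3, r0, #40 -> r3=0x4c
body[1] mov  r5, #0x4f -> r5=0x4f
body[2] xor  r0, r7, r2 -> r0=0xf8
body[3] mov  r0, #0x34 -> r0=0x34
body[4] sub  r1, r7, r3 -> r1=0x84
body[5] sub  r3, r3, r5 -> r3=0xfd
body[6] mov  r7, r5 -> r7=0x4f
body[7] sub  r2, r3, #31 -> r2=0xde
epilogue: pop r3=0x3b, sp=0xbd
epilogue: pop r2=0x28, sp=0xbe
epilogue: pop r0=0x74, sp=0xbf
r7 is caller-saved -> body value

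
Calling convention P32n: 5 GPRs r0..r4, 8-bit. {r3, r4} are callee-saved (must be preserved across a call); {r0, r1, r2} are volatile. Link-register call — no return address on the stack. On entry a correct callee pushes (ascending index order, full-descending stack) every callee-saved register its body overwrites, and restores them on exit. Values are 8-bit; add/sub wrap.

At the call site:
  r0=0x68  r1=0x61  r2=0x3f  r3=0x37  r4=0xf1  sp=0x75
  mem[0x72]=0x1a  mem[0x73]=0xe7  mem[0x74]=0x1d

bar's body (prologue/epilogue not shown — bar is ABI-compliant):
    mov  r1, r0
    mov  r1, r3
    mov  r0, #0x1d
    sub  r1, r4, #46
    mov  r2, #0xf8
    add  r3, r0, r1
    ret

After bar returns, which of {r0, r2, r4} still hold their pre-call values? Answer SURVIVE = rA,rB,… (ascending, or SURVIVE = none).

SURVIVE = r4

prologue: push r3 -> mem[0x74]=0x37, sp=0x74
body[0] mov  r1, r0 -> r1=0x68
body[1] mov  r1, r3 -> r1=0x37
body[2] mov  r0, #0x1d -> r0=0x1d
body[3] sub  r1, r4, #46 -> r1=0xc3
body[4] mov  r2, #0xf8 -> r2=0xf8
body[5] add  r3, r0, r1 -> r3=0xe0
epilogue: pop r3=0x37, sp=0x75
r0: caller-saved, written=True
r2: caller-saved, written=True
r4: callee-saved, written=False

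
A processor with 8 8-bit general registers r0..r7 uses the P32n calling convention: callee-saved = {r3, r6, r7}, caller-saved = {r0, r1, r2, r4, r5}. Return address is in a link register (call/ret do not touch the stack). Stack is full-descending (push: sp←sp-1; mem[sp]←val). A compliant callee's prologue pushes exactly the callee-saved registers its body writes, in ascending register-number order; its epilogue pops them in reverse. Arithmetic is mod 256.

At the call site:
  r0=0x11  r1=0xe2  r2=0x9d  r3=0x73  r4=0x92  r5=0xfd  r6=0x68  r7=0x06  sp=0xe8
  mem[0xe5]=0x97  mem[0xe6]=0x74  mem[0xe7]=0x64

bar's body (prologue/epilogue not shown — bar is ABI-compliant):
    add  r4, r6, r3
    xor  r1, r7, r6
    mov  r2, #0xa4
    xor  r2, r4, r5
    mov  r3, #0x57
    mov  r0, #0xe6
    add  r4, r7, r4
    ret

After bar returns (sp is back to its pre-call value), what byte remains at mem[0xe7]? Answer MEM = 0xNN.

prologue: push r3 -> mem[0xe7]=0x73, sp=0xe7
body[0] add  r4, r6, r3 -> r4=0xdb
body[1] xor  r1, r7, r6 -> r1=0x6e
body[2] mov  r2, #0xa4 -> r2=0xa4
body[3] xor  r2, r4, r5 -> r2=0x26
body[4] mov  r3, #0x57 -> r3=0x57
body[5] mov  r0, #0xe6 -> r0=0xe6
body[6] add  r4, r7, r4 -> r4=0xe1
epilogue: pop r3=0x73, sp=0xe8
prologue pushed ['r3'] at ['0xe7']

MEM = 0x73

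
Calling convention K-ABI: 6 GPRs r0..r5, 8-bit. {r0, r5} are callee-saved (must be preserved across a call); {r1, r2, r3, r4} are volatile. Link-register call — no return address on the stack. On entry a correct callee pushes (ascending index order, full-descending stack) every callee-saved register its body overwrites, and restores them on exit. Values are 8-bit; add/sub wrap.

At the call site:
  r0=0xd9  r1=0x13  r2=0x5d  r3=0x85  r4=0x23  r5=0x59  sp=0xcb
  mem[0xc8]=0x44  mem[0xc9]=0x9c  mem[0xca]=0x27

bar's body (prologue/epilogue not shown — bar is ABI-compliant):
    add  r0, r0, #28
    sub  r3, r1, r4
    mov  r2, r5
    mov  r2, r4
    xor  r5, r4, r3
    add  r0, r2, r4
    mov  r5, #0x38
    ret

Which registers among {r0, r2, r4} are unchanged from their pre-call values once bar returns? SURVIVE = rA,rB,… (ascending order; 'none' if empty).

SURVIVE = r0,r4

prologue: push r0 → mem[0xca]=0xd9, sp=0xca
prologue: push r5 → mem[0xc9]=0x59, sp=0xc9
body[0] add  r0, r0, #28 → r0=0xf5
body[1] sub  r3, r1, r4 → r3=0xf0
body[2] mov  r2, r5 → r2=0x59
body[3] mov  r2, r4 → r2=0x23
body[4] xor  r5, r4, r3 → r5=0xd3
body[5] add  r0, r2, r4 → r0=0x46
body[6] mov  r5, #0x38 → r5=0x38
epilogue: pop r5=0x59, sp=0xca
epilogue: pop r0=0xd9, sp=0xcb
r0: callee-saved, written=True
r2: caller-saved, written=True
r4: caller-saved, written=False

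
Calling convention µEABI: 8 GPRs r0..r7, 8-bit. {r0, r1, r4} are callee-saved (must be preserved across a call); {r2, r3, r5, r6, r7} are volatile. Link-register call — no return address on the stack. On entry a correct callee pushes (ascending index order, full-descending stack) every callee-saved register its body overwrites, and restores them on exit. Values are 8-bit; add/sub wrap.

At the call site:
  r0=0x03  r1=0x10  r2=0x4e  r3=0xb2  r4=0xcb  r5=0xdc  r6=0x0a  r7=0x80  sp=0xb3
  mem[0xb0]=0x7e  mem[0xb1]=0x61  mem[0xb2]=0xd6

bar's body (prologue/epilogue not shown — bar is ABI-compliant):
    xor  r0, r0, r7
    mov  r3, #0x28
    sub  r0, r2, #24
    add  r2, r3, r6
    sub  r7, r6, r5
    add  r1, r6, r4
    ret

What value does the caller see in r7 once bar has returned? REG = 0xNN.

prologue: push r0 → mem[0xb2]=0x03, sp=0xb2
prologue: push r1 → mem[0xb1]=0x10, sp=0xb1
body[0] xor  r0, r0, r7 → r0=0x83
body[1] mov  r3, #0x28 → r3=0x28
body[2] sub  r0, r2, #24 → r0=0x36
body[3] add  r2, r3, r6 → r2=0x32
body[4] sub  r7, r6, r5 → r7=0x2e
body[5] add  r1, r6, r4 → r1=0xd5
epilogue: pop r1=0x10, sp=0xb2
epilogue: pop r0=0x03, sp=0xb3
r7 is caller-saved → body value

REG = 0x2e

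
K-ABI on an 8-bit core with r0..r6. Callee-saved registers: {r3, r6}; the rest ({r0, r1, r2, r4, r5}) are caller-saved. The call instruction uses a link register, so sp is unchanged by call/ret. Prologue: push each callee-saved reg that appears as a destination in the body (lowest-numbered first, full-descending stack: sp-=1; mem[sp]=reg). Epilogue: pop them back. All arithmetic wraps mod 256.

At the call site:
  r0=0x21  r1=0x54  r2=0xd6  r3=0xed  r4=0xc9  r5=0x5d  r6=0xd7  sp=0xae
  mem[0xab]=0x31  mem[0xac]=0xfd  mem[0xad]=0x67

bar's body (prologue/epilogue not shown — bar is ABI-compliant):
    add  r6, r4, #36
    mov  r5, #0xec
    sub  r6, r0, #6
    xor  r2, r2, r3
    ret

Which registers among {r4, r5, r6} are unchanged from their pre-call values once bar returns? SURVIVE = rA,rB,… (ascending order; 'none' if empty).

SURVIVE = r4,r6

prologue: push r6 -> mem[0xad]=0xd7, sp=0xad
body[0] add  r6, r4, #36 -> r6=0xed
body[1] mov  r5, #0xec -> r5=0xec
body[2] sub  r6, r0, #6 -> r6=0x1b
body[3] xor  r2, r2, r3 -> r2=0x3b
epilogue: pop r6=0xd7, sp=0xae
r4: caller-saved, written=False
r5: caller-saved, written=True
r6: callee-saved, written=True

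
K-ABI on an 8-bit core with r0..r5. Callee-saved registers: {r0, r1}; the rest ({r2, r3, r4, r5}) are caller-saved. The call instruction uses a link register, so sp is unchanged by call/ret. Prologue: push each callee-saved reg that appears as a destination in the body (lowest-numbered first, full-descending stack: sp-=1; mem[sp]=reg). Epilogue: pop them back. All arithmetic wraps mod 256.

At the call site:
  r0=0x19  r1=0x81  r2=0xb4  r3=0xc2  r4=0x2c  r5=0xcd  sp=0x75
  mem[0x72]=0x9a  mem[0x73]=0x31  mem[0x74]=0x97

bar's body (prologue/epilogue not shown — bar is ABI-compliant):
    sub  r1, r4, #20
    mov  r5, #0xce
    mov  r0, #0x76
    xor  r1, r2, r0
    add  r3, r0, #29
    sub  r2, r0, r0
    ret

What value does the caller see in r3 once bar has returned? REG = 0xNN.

REG = 0x93

prologue: push r0 -> mem[0x74]=0x19, sp=0x74
prologue: push r1 -> mem[0x73]=0x81, sp=0x73
body[0] sub  r1, r4, #20 -> r1=0x18
body[1] mov  r5, #0xce -> r5=0xce
body[2] mov  r0, #0x76 -> r0=0x76
body[3] xor  r1, r2, r0 -> r1=0xc2
body[4] add  r3, r0, #29 -> r3=0x93
body[5] sub  r2, r0, r0 -> r2=0x00
epilogue: pop r1=0x81, sp=0x74
epilogue: pop r0=0x19, sp=0x75
r3 is caller-saved -> body value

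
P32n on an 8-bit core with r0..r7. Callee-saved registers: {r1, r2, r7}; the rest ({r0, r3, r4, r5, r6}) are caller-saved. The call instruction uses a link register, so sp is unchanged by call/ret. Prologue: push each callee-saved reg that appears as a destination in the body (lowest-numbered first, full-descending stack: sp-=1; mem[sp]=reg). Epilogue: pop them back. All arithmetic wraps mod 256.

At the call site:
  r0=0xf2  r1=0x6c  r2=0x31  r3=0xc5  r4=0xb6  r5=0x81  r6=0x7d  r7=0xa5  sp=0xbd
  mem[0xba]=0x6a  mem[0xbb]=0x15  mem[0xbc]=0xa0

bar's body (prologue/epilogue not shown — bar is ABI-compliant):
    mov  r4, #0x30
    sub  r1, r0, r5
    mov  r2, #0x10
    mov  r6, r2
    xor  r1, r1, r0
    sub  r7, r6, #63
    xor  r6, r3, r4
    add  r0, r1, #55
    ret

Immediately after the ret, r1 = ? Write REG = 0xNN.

prologue: push r1 → mem[0xbc]=0x6c, sp=0xbc
prologue: push r2 → mem[0xbb]=0x31, sp=0xbb
prologue: push r7 → mem[0xba]=0xa5, sp=0xba
body[0] mov  r4, #0x30 → r4=0x30
body[1] sub  r1, r0, r5 → r1=0x71
body[2] mov  r2, #0x10 → r2=0x10
body[3] mov  r6, r2 → r6=0x10
body[4] xor  r1, r1, r0 → r1=0x83
body[5] sub  r7, r6, #63 → r7=0xd1
body[6] xor  r6, r3, r4 → r6=0xf5
body[7] add  r0, r1, #55 → r0=0xba
epilogue: pop r7=0xa5, sp=0xbb
epilogue: pop r2=0x31, sp=0xbc
epilogue: pop r1=0x6c, sp=0xbd
r1 is callee-saved → restored

REG = 0x6c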